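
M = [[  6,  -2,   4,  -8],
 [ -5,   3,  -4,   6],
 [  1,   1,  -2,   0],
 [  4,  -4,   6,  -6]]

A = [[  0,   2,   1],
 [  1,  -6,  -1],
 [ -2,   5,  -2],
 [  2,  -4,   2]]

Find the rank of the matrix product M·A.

3

First compute MA:
[[-26,  76, -16],
 [ 23, -72,  12],
 [  5, -14,   4],
 [-28,  86, -16]]
Now row reduce the product.
R2 ← R2 + (23/26)·R1: [0, -62/13, -28/13]
R3 ← R3 + (5/26)·R1: [0, 8/13, 12/13]
R4 ← R4 − (14/13)·R1: [0, 54/13, 16/13]
R3 ← R3 + (4/31)·R2: [0, 0, 20/31]
R4 ← R4 + (27/31)·R2: [0, 0, -20/31]
R4 ← R4 + R3: [0, 0, 0]
3 nonzero rows, so rank(MA) = 3.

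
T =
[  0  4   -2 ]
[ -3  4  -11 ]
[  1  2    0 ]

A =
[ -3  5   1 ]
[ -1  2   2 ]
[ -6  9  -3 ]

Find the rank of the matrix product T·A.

2

First compute TA:
[[  8, -10,  14],
 [ 71, -106,  38],
 [ -5,   9,   5]]
Now row reduce the product.
R2 ← R2 − (71/8)·R1: [0, -69/4, -345/4]
R3 ← R3 + (5/8)·R1: [0, 11/4, 55/4]
R3 ← R3 + (11/69)·R2: [0, 0, 0]
2 nonzero rows, so rank(TA) = 2.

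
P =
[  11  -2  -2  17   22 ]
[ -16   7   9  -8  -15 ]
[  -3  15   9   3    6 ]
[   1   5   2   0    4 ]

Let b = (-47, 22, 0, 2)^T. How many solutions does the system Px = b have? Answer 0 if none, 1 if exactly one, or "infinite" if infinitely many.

infinite

Row reduce the augmented matrix [P | b].
R2 ← R2 + (16/11)·R1: [0, 45/11, 67/11, 184/11, 17, -510/11]
R3 ← R3 + (3/11)·R1: [0, 159/11, 93/11, 84/11, 12, -141/11]
R4 ← R4 − (1/11)·R1: [0, 57/11, 24/11, -17/11, 2, 69/11]
R3 ← R3 − (53/15)·R2: [0, 0, -196/15, -772/15, -721/15, 151]
R4 ← R4 − (19/15)·R2: [0, 0, -83/15, -341/15, -293/15, 65]
R4 ← R4 − (83/196)·R3: [0, 0, 0, -46/49, 23/28, 207/196]
The echelon form has 4 nonzero rows, and every pivot lies in the first 5 columns, so rank(P) = rank([P|b]) = 4.
The system is consistent.
rank = 4 < 5 unknowns, so there are infinitely many solutions.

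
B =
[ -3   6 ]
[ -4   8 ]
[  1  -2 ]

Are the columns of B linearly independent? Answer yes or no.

Row reduce B to echelon form.
R2 ← R2 − (4/3)·R1: [0, 0]
R3 ← R3 + (1/3)·R1: [0, 0]
1 pivot among 2 columns.
Only 1 < 2 pivot columns, so the columns are linearly dependent.

no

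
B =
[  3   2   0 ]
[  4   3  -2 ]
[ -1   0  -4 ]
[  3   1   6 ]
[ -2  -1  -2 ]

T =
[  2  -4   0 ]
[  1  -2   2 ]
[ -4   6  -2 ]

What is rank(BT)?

2

First compute BT:
[[  8, -16,   4],
 [ 19, -34,  10],
 [ 14, -20,   8],
 [-17,  22, -10],
 [  3,  -2,   2]]
Now row reduce the product.
R2 ← R2 − (19/8)·R1: [0, 4, 1/2]
R3 ← R3 − (7/4)·R1: [0, 8, 1]
R4 ← R4 + (17/8)·R1: [0, -12, -3/2]
R5 ← R5 − (3/8)·R1: [0, 4, 1/2]
R3 ← R3 − (2)·R2: [0, 0, 0]
R4 ← R4 + (3)·R2: [0, 0, 0]
R5 ← R5 − R2: [0, 0, 0]
2 nonzero rows, so rank(BT) = 2.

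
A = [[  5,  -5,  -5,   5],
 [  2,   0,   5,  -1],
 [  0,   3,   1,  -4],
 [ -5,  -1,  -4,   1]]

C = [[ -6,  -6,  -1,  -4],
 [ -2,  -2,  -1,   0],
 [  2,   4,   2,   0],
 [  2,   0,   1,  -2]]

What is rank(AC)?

3

First compute AC:
[[-20, -40,  -5, -30],
 [ -4,   8,   7,  -6],
 [-12,  -2,  -5,   8],
 [ 26,  16,  -1,  18]]
Now row reduce the product.
R2 ← R2 − (1/5)·R1: [0, 16, 8, 0]
R3 ← R3 − (3/5)·R1: [0, 22, -2, 26]
R4 ← R4 + (13/10)·R1: [0, -36, -15/2, -21]
R3 ← R3 − (11/8)·R2: [0, 0, -13, 26]
R4 ← R4 + (9/4)·R2: [0, 0, 21/2, -21]
R4 ← R4 + (21/26)·R3: [0, 0, 0, 0]
3 nonzero rows, so rank(AC) = 3.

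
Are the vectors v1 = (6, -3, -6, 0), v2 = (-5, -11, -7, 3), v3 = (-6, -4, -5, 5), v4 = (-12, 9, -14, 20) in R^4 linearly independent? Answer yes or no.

Form the matrix with these vectors as rows and row reduce.
R2 ← R2 + (5/6)·R1: [0, -27/2, -12, 3]
R3 ← R3 + R1: [0, -7, -11, 5]
R4 ← R4 + (2)·R1: [0, 3, -26, 20]
R3 ← R3 − (14/27)·R2: [0, 0, -43/9, 31/9]
R4 ← R4 + (2/9)·R2: [0, 0, -86/3, 62/3]
R4 ← R4 − (6)·R3: [0, 0, 0, 0]
3 nonzero rows, so the 4 vectors span a space of dimension 3.
Since 3 < 4, the vectors are linearly dependent.

no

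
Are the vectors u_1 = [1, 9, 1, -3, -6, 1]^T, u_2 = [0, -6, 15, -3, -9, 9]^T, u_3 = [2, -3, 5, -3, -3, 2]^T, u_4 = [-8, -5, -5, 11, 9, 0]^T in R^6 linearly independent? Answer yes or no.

no

Form the matrix with these vectors as rows and row reduce.
R3 ← R3 − (2)·R1: [0, -21, 3, 3, 9, 0]
R4 ← R4 + (8)·R1: [0, 67, 3, -13, -39, 8]
R3 ← R3 − (7/2)·R2: [0, 0, -99/2, 27/2, 81/2, -63/2]
R4 ← R4 + (67/6)·R2: [0, 0, 341/2, -93/2, -279/2, 217/2]
R4 ← R4 + (31/9)·R3: [0, 0, 0, 0, 0, 0]
3 nonzero rows, so the 4 vectors span a space of dimension 3.
Since 3 < 4, the vectors are linearly dependent.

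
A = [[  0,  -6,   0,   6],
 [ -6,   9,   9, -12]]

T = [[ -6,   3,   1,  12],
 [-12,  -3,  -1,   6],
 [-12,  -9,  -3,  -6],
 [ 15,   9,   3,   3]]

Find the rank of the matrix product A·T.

First compute AT:
[[162,  72,  24, -18],
 [-360, -234, -78, -108]]
Now row reduce the product.
R2 ← R2 + (20/9)·R1: [0, -74, -74/3, -148]
2 nonzero rows, so rank(AT) = 2.

2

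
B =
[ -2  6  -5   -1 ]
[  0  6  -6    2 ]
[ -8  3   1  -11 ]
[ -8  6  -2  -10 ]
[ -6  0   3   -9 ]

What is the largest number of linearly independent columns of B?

2

Row reduce to echelon form.
R3 ← R3 − (4)·R1: [0, -21, 21, -7]
R4 ← R4 − (4)·R1: [0, -18, 18, -6]
R5 ← R5 − (3)·R1: [0, -18, 18, -6]
R3 ← R3 + (7/2)·R2: [0, 0, 0, 0]
R4 ← R4 + (3)·R2: [0, 0, 0, 0]
R5 ← R5 + (3)·R2: [0, 0, 0, 0]
Echelon form has 2 nonzero rows, so rank(B) = 2.
The rank gives the maximum number of linearly independent columns: 2.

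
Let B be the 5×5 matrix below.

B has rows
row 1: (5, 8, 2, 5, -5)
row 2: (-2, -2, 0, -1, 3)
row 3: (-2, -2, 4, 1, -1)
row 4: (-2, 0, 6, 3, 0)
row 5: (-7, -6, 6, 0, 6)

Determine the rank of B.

3

Row reduce to echelon form.
R2 ← R2 + (2/5)·R1: [0, 6/5, 4/5, 1, 1]
R3 ← R3 + (2/5)·R1: [0, 6/5, 24/5, 3, -3]
R4 ← R4 + (2/5)·R1: [0, 16/5, 34/5, 5, -2]
R5 ← R5 + (7/5)·R1: [0, 26/5, 44/5, 7, -1]
R3 ← R3 − R2: [0, 0, 4, 2, -4]
R4 ← R4 − (8/3)·R2: [0, 0, 14/3, 7/3, -14/3]
R5 ← R5 − (13/3)·R2: [0, 0, 16/3, 8/3, -16/3]
R4 ← R4 − (7/6)·R3: [0, 0, 0, 0, 0]
R5 ← R5 − (4/3)·R3: [0, 0, 0, 0, 0]
Echelon form has 3 nonzero rows, so rank(B) = 3.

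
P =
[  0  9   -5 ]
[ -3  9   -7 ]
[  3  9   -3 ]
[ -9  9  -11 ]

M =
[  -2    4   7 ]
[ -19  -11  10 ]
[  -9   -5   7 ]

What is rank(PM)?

2

First compute PM:
[[-126, -74,  55],
 [-102, -76,  20],
 [-150, -72,  90],
 [-54, -80, -50]]
Now row reduce the product.
R2 ← R2 − (17/21)·R1: [0, -338/21, -515/21]
R3 ← R3 − (25/21)·R1: [0, 338/21, 515/21]
R4 ← R4 − (3/7)·R1: [0, -338/7, -515/7]
R3 ← R3 + R2: [0, 0, 0]
R4 ← R4 − (3)·R2: [0, 0, 0]
2 nonzero rows, so rank(PM) = 2.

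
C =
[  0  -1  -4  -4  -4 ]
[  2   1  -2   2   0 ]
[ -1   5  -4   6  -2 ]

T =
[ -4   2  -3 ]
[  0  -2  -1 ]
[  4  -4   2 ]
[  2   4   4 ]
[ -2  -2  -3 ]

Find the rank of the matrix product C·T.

First compute CT:
[[-16,  10, -11],
 [-12,  18,  -3],
 [  4,  32,  20]]
Now row reduce the product.
R2 ← R2 − (3/4)·R1: [0, 21/2, 21/4]
R3 ← R3 + (1/4)·R1: [0, 69/2, 69/4]
R3 ← R3 − (23/7)·R2: [0, 0, 0]
2 nonzero rows, so rank(CT) = 2.

2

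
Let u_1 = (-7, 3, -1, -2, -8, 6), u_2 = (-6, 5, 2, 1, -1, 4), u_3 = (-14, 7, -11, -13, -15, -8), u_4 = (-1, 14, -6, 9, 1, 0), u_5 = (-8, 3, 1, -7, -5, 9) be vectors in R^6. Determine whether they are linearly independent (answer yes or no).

Form the matrix with these vectors as rows and row reduce.
R2 ← R2 − (6/7)·R1: [0, 17/7, 20/7, 19/7, 41/7, -8/7]
R3 ← R3 − (2)·R1: [0, 1, -9, -9, 1, -20]
R4 ← R4 − (1/7)·R1: [0, 95/7, -41/7, 65/7, 15/7, -6/7]
R5 ← R5 − (8/7)·R1: [0, -3/7, 15/7, -33/7, 29/7, 15/7]
R3 ← R3 − (7/17)·R2: [0, 0, -173/17, -172/17, -24/17, -332/17]
R4 ← R4 − (95/17)·R2: [0, 0, -371/17, -100/17, -520/17, 94/17]
R5 ← R5 + (3/17)·R2: [0, 0, 45/17, -72/17, 88/17, 33/17]
R4 ← R4 − (371/173)·R3: [0, 0, 0, 2736/173, -4768/173, 8202/173]
R5 ← R5 + (45/173)·R3: [0, 0, 0, -1188/173, 832/173, -543/173]
R5 ← R5 + (33/76)·R4: [0, 0, 0, 0, -136/19, 663/38]
5 nonzero rows, so the 5 vectors span a space of dimension 5.
Since 5 = 5, the vectors are linearly independent.

yes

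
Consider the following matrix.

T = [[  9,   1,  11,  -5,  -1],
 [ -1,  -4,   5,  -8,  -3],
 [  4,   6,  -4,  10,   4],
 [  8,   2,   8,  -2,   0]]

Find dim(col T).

Row reduce to echelon form.
R2 ← R2 + (1/9)·R1: [0, -35/9, 56/9, -77/9, -28/9]
R3 ← R3 − (4/9)·R1: [0, 50/9, -80/9, 110/9, 40/9]
R4 ← R4 − (8/9)·R1: [0, 10/9, -16/9, 22/9, 8/9]
R3 ← R3 + (10/7)·R2: [0, 0, 0, 0, 0]
R4 ← R4 + (2/7)·R2: [0, 0, 0, 0, 0]
Echelon form has 2 nonzero rows, so rank(T) = 2.
The column space has dimension equal to the rank: 2.

2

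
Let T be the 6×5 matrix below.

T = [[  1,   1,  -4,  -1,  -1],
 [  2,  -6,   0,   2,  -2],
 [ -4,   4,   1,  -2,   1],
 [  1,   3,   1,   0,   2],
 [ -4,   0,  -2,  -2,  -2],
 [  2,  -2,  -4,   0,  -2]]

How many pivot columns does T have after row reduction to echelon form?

3

Row reduce to echelon form.
R2 ← R2 − (2)·R1: [0, -8, 8, 4, 0]
R3 ← R3 + (4)·R1: [0, 8, -15, -6, -3]
R4 ← R4 − R1: [0, 2, 5, 1, 3]
R5 ← R5 + (4)·R1: [0, 4, -18, -6, -6]
R6 ← R6 − (2)·R1: [0, -4, 4, 2, 0]
R3 ← R3 + R2: [0, 0, -7, -2, -3]
R4 ← R4 + (1/4)·R2: [0, 0, 7, 2, 3]
R5 ← R5 + (1/2)·R2: [0, 0, -14, -4, -6]
R6 ← R6 − (1/2)·R2: [0, 0, 0, 0, 0]
R4 ← R4 + R3: [0, 0, 0, 0, 0]
R5 ← R5 − (2)·R3: [0, 0, 0, 0, 0]
Echelon form has 3 nonzero rows, so rank(T) = 3.
Each nonzero row contributes one pivot column: 3 pivot columns.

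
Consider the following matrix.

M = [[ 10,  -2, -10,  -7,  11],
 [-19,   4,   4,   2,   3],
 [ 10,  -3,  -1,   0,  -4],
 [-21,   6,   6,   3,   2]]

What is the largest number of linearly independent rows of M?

Row reduce to echelon form.
R2 ← R2 + (19/10)·R1: [0, 1/5, -15, -113/10, 239/10]
R3 ← R3 − R1: [0, -1, 9, 7, -15]
R4 ← R4 + (21/10)·R1: [0, 9/5, -15, -117/10, 251/10]
R3 ← R3 + (5)·R2: [0, 0, -66, -99/2, 209/2]
R4 ← R4 − (9)·R2: [0, 0, 120, 90, -190]
R4 ← R4 + (20/11)·R3: [0, 0, 0, 0, 0]
Echelon form has 3 nonzero rows, so rank(M) = 3.
The rank gives the maximum number of linearly independent rows: 3.

3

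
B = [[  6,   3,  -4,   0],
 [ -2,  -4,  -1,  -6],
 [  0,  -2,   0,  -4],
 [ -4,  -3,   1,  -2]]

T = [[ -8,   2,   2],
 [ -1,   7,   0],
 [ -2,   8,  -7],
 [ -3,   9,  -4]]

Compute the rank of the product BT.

First compute BT:
[[-43,   1,  40],
 [ 40, -94,  27],
 [ 14, -50,  16],
 [ 39, -39,  -7]]
Now row reduce the product.
R2 ← R2 + (40/43)·R1: [0, -4002/43, 2761/43]
R3 ← R3 + (14/43)·R1: [0, -2136/43, 1248/43]
R4 ← R4 + (39/43)·R1: [0, -1638/43, 1259/43]
R3 ← R3 − (356/667)·R2: [0, 0, -3500/667]
R4 ← R4 − (273/667)·R2: [0, 0, 2000/667]
R4 ← R4 + (4/7)·R3: [0, 0, 0]
3 nonzero rows, so rank(BT) = 3.

3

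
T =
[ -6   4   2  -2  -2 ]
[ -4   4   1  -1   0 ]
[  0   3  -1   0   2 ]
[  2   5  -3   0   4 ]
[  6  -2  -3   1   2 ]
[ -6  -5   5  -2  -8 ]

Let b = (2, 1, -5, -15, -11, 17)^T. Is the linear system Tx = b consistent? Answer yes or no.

Row reduce the augmented matrix [T | b].
R2 ← R2 − (2/3)·R1: [0, 4/3, -1/3, 1/3, 4/3, -1/3]
R4 ← R4 + (1/3)·R1: [0, 19/3, -7/3, -2/3, 10/3, -43/3]
R5 ← R5 + R1: [0, 2, -1, -1, 0, -9]
R6 ← R6 − R1: [0, -9, 3, 0, -6, 15]
R3 ← R3 − (9/4)·R2: [0, 0, -1/4, -3/4, -1, -17/4]
R4 ← R4 − (19/4)·R2: [0, 0, -3/4, -9/4, -3, -51/4]
R5 ← R5 − (3/2)·R2: [0, 0, -1/2, -3/2, -2, -17/2]
R6 ← R6 + (27/4)·R2: [0, 0, 3/4, 9/4, 3, 51/4]
R4 ← R4 − (3)·R3: [0, 0, 0, 0, 0, 0]
R5 ← R5 − (2)·R3: [0, 0, 0, 0, 0, 0]
R6 ← R6 + (3)·R3: [0, 0, 0, 0, 0, 0]
The echelon form has 3 nonzero rows, and every pivot lies in the first 5 columns, so rank(T) = rank([T|b]) = 3.
The system is consistent.

yes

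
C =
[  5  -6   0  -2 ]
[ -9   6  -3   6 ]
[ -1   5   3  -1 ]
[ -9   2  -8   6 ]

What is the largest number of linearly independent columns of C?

Row reduce to echelon form.
R2 ← R2 + (9/5)·R1: [0, -24/5, -3, 12/5]
R3 ← R3 + (1/5)·R1: [0, 19/5, 3, -7/5]
R4 ← R4 + (9/5)·R1: [0, -44/5, -8, 12/5]
R3 ← R3 + (19/24)·R2: [0, 0, 5/8, 1/2]
R4 ← R4 − (11/6)·R2: [0, 0, -5/2, -2]
R4 ← R4 + (4)·R3: [0, 0, 0, 0]
Echelon form has 3 nonzero rows, so rank(C) = 3.
The rank gives the maximum number of linearly independent columns: 3.

3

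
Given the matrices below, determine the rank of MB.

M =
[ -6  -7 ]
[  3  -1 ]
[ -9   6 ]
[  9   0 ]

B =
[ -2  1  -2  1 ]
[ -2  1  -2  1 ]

First compute MB:
[[ 26, -13,  26, -13],
 [ -4,   2,  -4,   2],
 [  6,  -3,   6,  -3],
 [-18,   9, -18,   9]]
Now row reduce the product.
R2 ← R2 + (2/13)·R1: [0, 0, 0, 0]
R3 ← R3 − (3/13)·R1: [0, 0, 0, 0]
R4 ← R4 + (9/13)·R1: [0, 0, 0, 0]
1 nonzero row, so rank(MB) = 1.

1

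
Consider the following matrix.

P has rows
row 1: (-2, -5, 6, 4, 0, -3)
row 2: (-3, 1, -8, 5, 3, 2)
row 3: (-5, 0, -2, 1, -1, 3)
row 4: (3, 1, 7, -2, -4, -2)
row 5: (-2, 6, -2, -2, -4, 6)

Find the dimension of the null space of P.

Row reduce to echelon form.
R2 ← R2 − (3/2)·R1: [0, 17/2, -17, -1, 3, 13/2]
R3 ← R3 − (5/2)·R1: [0, 25/2, -17, -9, -1, 21/2]
R4 ← R4 + (3/2)·R1: [0, -13/2, 16, 4, -4, -13/2]
R5 ← R5 − R1: [0, 11, -8, -6, -4, 9]
R3 ← R3 − (25/17)·R2: [0, 0, 8, -128/17, -92/17, 16/17]
R4 ← R4 + (13/17)·R2: [0, 0, 3, 55/17, -29/17, -26/17]
R5 ← R5 − (22/17)·R2: [0, 0, 14, -80/17, -134/17, 10/17]
R4 ← R4 − (3/8)·R3: [0, 0, 0, 103/17, 11/34, -32/17]
R5 ← R5 − (7/4)·R3: [0, 0, 0, 144/17, 27/17, -18/17]
R5 ← R5 − (144/103)·R4: [0, 0, 0, 0, 117/103, 162/103]
5 nonzero rows, so rank(P) = 5.
P has 6 columns; by rank–nullity, nullity = 6 − 5 = 1.

1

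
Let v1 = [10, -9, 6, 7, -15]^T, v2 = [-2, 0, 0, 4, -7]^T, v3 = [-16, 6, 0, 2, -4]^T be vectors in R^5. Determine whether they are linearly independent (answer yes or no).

yes

Form the matrix with these vectors as rows and row reduce.
R2 ← R2 + (1/5)·R1: [0, -9/5, 6/5, 27/5, -10]
R3 ← R3 + (8/5)·R1: [0, -42/5, 48/5, 66/5, -28]
R3 ← R3 − (14/3)·R2: [0, 0, 4, -12, 56/3]
3 nonzero rows, so the 3 vectors span a space of dimension 3.
Since 3 = 3, the vectors are linearly independent.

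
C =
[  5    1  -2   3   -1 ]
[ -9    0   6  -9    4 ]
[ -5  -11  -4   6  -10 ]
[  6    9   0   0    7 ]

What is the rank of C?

Row reduce to echelon form.
R2 ← R2 + (9/5)·R1: [0, 9/5, 12/5, -18/5, 11/5]
R3 ← R3 + R1: [0, -10, -6, 9, -11]
R4 ← R4 − (6/5)·R1: [0, 39/5, 12/5, -18/5, 41/5]
R3 ← R3 + (50/9)·R2: [0, 0, 22/3, -11, 11/9]
R4 ← R4 − (13/3)·R2: [0, 0, -8, 12, -4/3]
R4 ← R4 + (12/11)·R3: [0, 0, 0, 0, 0]
Echelon form has 3 nonzero rows, so rank(C) = 3.

3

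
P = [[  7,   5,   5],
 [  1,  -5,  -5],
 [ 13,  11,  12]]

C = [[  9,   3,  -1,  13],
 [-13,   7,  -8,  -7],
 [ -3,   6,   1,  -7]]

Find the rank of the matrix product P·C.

3

First compute PC:
[[-17,  86, -42,  21],
 [ 89, -62,  34,  83],
 [-62, 188, -89,   8]]
Now row reduce the product.
R2 ← R2 + (89/17)·R1: [0, 6600/17, -3160/17, 3280/17]
R3 ← R3 − (62/17)·R1: [0, -2136/17, 1091/17, -1166/17]
R3 ← R3 + (89/275)·R2: [0, 0, 221/55, -338/55]
3 nonzero rows, so rank(PC) = 3.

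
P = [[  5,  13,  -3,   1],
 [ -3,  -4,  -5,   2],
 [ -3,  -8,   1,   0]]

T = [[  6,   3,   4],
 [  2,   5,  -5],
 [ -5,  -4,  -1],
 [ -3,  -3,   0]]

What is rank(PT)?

First compute PT:
[[ 68,  89, -42],
 [ -7, -15,  13],
 [-39, -53,  27]]
Now row reduce the product.
R2 ← R2 + (7/68)·R1: [0, -397/68, 295/34]
R3 ← R3 + (39/68)·R1: [0, -133/68, 99/34]
R3 ← R3 − (133/397)·R2: [0, 0, 2/397]
3 nonzero rows, so rank(PT) = 3.

3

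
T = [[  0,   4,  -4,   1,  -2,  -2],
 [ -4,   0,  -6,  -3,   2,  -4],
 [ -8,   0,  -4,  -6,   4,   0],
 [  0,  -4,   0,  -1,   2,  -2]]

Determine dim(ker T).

3

Row reduce to echelon form.
Swap R1 ↔ R2
R3 ← R3 − (2)·R1: [0, 0, 8, 0, 0, 8]
R4 ← R4 + R2: [0, 0, -4, 0, 0, -4]
R4 ← R4 + (1/2)·R3: [0, 0, 0, 0, 0, 0]
3 nonzero rows, so rank(T) = 3.
T has 6 columns; by rank–nullity, nullity = 6 − 3 = 3.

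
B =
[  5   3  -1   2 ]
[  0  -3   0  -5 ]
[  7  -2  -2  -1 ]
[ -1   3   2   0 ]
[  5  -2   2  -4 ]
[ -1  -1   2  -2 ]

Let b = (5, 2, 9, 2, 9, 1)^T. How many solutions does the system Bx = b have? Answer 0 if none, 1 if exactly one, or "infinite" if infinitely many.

Row reduce the augmented matrix [B | b].
R3 ← R3 − (7/5)·R1: [0, -31/5, -3/5, -19/5, 2]
R4 ← R4 + (1/5)·R1: [0, 18/5, 9/5, 2/5, 3]
R5 ← R5 − R1: [0, -5, 3, -6, 4]
R6 ← R6 + (1/5)·R1: [0, -2/5, 9/5, -8/5, 2]
R3 ← R3 − (31/15)·R2: [0, 0, -3/5, 98/15, -32/15]
R4 ← R4 + (6/5)·R2: [0, 0, 9/5, -28/5, 27/5]
R5 ← R5 − (5/3)·R2: [0, 0, 3, 7/3, 2/3]
R6 ← R6 − (2/15)·R2: [0, 0, 9/5, -14/15, 26/15]
R4 ← R4 + (3)·R3: [0, 0, 0, 14, -1]
R5 ← R5 + (5)·R3: [0, 0, 0, 35, -10]
R6 ← R6 + (3)·R3: [0, 0, 0, 56/3, -14/3]
R5 ← R5 − (5/2)·R4: [0, 0, 0, 0, -15/2]
R6 ← R6 − (4/3)·R4: [0, 0, 0, 0, -10/3]
R6 ← R6 − (4/9)·R5: [0, 0, 0, 0, 0]
The echelon form has 5 nonzero rows; the last pivot sits in the augmented column, so rank(B) = 4 but rank([B|b]) = 5.
Since the ranks differ, the system is inconsistent.
It has no solutions.

0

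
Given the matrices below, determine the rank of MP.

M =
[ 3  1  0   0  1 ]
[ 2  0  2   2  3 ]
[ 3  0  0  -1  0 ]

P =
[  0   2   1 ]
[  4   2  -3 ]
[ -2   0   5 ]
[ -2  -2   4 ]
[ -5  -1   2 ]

3

First compute MP:
[[ -1,   7,   2],
 [-23,  -3,  26],
 [  2,   8,  -1]]
Now row reduce the product.
R2 ← R2 − (23)·R1: [0, -164, -20]
R3 ← R3 + (2)·R1: [0, 22, 3]
R3 ← R3 + (11/82)·R2: [0, 0, 13/41]
3 nonzero rows, so rank(MP) = 3.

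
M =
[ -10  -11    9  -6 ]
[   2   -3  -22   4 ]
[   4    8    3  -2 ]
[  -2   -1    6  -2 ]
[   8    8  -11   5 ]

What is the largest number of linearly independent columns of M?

3

Row reduce to echelon form.
R2 ← R2 + (1/5)·R1: [0, -26/5, -101/5, 14/5]
R3 ← R3 + (2/5)·R1: [0, 18/5, 33/5, -22/5]
R4 ← R4 − (1/5)·R1: [0, 6/5, 21/5, -4/5]
R5 ← R5 + (4/5)·R1: [0, -4/5, -19/5, 1/5]
R3 ← R3 + (9/13)·R2: [0, 0, -96/13, -32/13]
R4 ← R4 + (3/13)·R2: [0, 0, -6/13, -2/13]
R5 ← R5 − (2/13)·R2: [0, 0, -9/13, -3/13]
R4 ← R4 − (1/16)·R3: [0, 0, 0, 0]
R5 ← R5 − (3/32)·R3: [0, 0, 0, 0]
Echelon form has 3 nonzero rows, so rank(M) = 3.
The rank gives the maximum number of linearly independent columns: 3.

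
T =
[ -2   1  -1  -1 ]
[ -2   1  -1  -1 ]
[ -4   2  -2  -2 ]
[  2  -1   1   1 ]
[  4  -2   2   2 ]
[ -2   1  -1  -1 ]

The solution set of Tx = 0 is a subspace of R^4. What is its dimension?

Row reduce to echelon form.
R2 ← R2 − R1: [0, 0, 0, 0]
R3 ← R3 − (2)·R1: [0, 0, 0, 0]
R4 ← R4 + R1: [0, 0, 0, 0]
R5 ← R5 + (2)·R1: [0, 0, 0, 0]
R6 ← R6 − R1: [0, 0, 0, 0]
1 nonzero row, so rank(T) = 1.
T has 4 columns; by rank–nullity, nullity = 4 − 1 = 3.

3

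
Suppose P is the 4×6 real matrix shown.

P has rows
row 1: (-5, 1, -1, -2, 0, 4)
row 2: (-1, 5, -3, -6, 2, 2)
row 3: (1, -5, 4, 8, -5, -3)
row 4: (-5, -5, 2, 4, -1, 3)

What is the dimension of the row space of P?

Row reduce to echelon form.
R2 ← R2 − (1/5)·R1: [0, 24/5, -14/5, -28/5, 2, 6/5]
R3 ← R3 + (1/5)·R1: [0, -24/5, 19/5, 38/5, -5, -11/5]
R4 ← R4 − R1: [0, -6, 3, 6, -1, -1]
R3 ← R3 + R2: [0, 0, 1, 2, -3, -1]
R4 ← R4 + (5/4)·R2: [0, 0, -1/2, -1, 3/2, 1/2]
R4 ← R4 + (1/2)·R3: [0, 0, 0, 0, 0, 0]
Echelon form has 3 nonzero rows, so rank(P) = 3.
The row space has dimension equal to the rank: 3.

3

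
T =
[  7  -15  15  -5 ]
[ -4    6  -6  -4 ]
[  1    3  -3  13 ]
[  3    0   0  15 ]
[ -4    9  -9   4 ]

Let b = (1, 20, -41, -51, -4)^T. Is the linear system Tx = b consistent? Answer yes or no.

Row reduce the augmented matrix [T | b].
R2 ← R2 + (4/7)·R1: [0, -18/7, 18/7, -48/7, 144/7]
R3 ← R3 − (1/7)·R1: [0, 36/7, -36/7, 96/7, -288/7]
R4 ← R4 − (3/7)·R1: [0, 45/7, -45/7, 120/7, -360/7]
R5 ← R5 + (4/7)·R1: [0, 3/7, -3/7, 8/7, -24/7]
R3 ← R3 + (2)·R2: [0, 0, 0, 0, 0]
R4 ← R4 + (5/2)·R2: [0, 0, 0, 0, 0]
R5 ← R5 + (1/6)·R2: [0, 0, 0, 0, 0]
The echelon form has 2 nonzero rows, and every pivot lies in the first 4 columns, so rank(T) = rank([T|b]) = 2.
The system is consistent.

yes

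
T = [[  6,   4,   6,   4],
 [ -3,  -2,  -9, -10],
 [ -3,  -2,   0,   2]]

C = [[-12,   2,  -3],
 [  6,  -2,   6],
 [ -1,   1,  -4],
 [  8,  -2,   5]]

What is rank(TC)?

First compute TC:
[[-22,   2,   2],
 [-47,   9, -17],
 [ 40,  -6,   7]]
Now row reduce the product.
R2 ← R2 − (47/22)·R1: [0, 52/11, -234/11]
R3 ← R3 + (20/11)·R1: [0, -26/11, 117/11]
R3 ← R3 + (1/2)·R2: [0, 0, 0]
2 nonzero rows, so rank(TC) = 2.

2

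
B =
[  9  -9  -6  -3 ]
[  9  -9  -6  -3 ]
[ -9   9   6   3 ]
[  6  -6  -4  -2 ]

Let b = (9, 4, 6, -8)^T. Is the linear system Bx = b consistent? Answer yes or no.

Row reduce the augmented matrix [B | b].
R2 ← R2 − R1: [0, 0, 0, 0, -5]
R3 ← R3 + R1: [0, 0, 0, 0, 15]
R4 ← R4 − (2/3)·R1: [0, 0, 0, 0, -14]
R3 ← R3 + (3)·R2: [0, 0, 0, 0, 0]
R4 ← R4 − (14/5)·R2: [0, 0, 0, 0, 0]
The echelon form has 2 nonzero rows; the last pivot sits in the augmented column, so rank(B) = 1 but rank([B|b]) = 2.
Since the ranks differ, the system is inconsistent.

no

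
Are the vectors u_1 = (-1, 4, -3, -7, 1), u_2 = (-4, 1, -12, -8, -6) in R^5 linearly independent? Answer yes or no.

Form the matrix with these vectors as rows and row reduce.
R2 ← R2 − (4)·R1: [0, -15, 0, 20, -10]
2 nonzero rows, so the 2 vectors span a space of dimension 2.
Since 2 = 2, the vectors are linearly independent.

yes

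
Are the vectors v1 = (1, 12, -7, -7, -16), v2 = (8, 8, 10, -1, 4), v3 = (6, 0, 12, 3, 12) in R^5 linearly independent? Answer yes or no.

Form the matrix with these vectors as rows and row reduce.
R2 ← R2 − (8)·R1: [0, -88, 66, 55, 132]
R3 ← R3 − (6)·R1: [0, -72, 54, 45, 108]
R3 ← R3 − (9/11)·R2: [0, 0, 0, 0, 0]
2 nonzero rows, so the 3 vectors span a space of dimension 2.
Since 2 < 3, the vectors are linearly dependent.

no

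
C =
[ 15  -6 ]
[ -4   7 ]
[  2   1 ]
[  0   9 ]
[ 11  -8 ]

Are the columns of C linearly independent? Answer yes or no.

Row reduce C to echelon form.
R2 ← R2 + (4/15)·R1: [0, 27/5]
R3 ← R3 − (2/15)·R1: [0, 9/5]
R5 ← R5 − (11/15)·R1: [0, -18/5]
R3 ← R3 − (1/3)·R2: [0, 0]
R4 ← R4 − (5/3)·R2: [0, 0]
R5 ← R5 + (2/3)·R2: [0, 0]
2 pivots among 2 columns.
Every column is a pivot column, so the columns are linearly independent.

yes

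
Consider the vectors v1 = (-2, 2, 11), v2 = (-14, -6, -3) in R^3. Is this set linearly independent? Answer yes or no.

Form the matrix with these vectors as rows and row reduce.
R2 ← R2 − (7)·R1: [0, -20, -80]
2 nonzero rows, so the 2 vectors span a space of dimension 2.
Since 2 = 2, the vectors are linearly independent.

yes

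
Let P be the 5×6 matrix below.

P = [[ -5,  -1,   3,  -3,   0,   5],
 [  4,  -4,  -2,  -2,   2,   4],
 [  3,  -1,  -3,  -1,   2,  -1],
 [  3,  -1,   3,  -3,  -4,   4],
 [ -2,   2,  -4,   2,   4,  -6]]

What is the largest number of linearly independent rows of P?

4

Row reduce to echelon form.
R2 ← R2 + (4/5)·R1: [0, -24/5, 2/5, -22/5, 2, 8]
R3 ← R3 + (3/5)·R1: [0, -8/5, -6/5, -14/5, 2, 2]
R4 ← R4 + (3/5)·R1: [0, -8/5, 24/5, -24/5, -4, 7]
R5 ← R5 − (2/5)·R1: [0, 12/5, -26/5, 16/5, 4, -8]
R3 ← R3 − (1/3)·R2: [0, 0, -4/3, -4/3, 4/3, -2/3]
R4 ← R4 − (1/3)·R2: [0, 0, 14/3, -10/3, -14/3, 13/3]
R5 ← R5 + (1/2)·R2: [0, 0, -5, 1, 5, -4]
R4 ← R4 + (7/2)·R3: [0, 0, 0, -8, 0, 2]
R5 ← R5 − (15/4)·R3: [0, 0, 0, 6, 0, -3/2]
R5 ← R5 + (3/4)·R4: [0, 0, 0, 0, 0, 0]
Echelon form has 4 nonzero rows, so rank(P) = 4.
The rank gives the maximum number of linearly independent rows: 4.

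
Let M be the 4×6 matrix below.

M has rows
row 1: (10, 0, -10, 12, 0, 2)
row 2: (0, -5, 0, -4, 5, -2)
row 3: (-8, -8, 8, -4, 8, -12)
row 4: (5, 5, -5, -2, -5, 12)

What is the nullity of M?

2

Row reduce to echelon form.
R3 ← R3 + (4/5)·R1: [0, -8, 0, 28/5, 8, -52/5]
R4 ← R4 − (1/2)·R1: [0, 5, 0, -8, -5, 11]
R3 ← R3 − (8/5)·R2: [0, 0, 0, 12, 0, -36/5]
R4 ← R4 + R2: [0, 0, 0, -12, 0, 9]
R4 ← R4 + R3: [0, 0, 0, 0, 0, 9/5]
4 nonzero rows, so rank(M) = 4.
M has 6 columns; by rank–nullity, nullity = 6 − 4 = 2.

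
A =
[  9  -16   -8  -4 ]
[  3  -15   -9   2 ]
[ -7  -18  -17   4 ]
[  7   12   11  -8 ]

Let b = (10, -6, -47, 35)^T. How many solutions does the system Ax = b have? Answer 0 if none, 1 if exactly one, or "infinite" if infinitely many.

Row reduce the augmented matrix [A | b].
R2 ← R2 − (1/3)·R1: [0, -29/3, -19/3, 10/3, -28/3]
R3 ← R3 + (7/9)·R1: [0, -274/9, -209/9, 8/9, -353/9]
R4 ← R4 − (7/9)·R1: [0, 220/9, 155/9, -44/9, 245/9]
R3 ← R3 − (274/87)·R2: [0, 0, -95/29, -836/87, -285/29]
R4 ← R4 + (220/87)·R2: [0, 0, 35/29, 308/87, 105/29]
R4 ← R4 + (7/19)·R3: [0, 0, 0, 0, 0]
The echelon form has 3 nonzero rows, and every pivot lies in the first 4 columns, so rank(A) = rank([A|b]) = 3.
The system is consistent.
rank = 3 < 4 unknowns, so there are infinitely many solutions.

infinite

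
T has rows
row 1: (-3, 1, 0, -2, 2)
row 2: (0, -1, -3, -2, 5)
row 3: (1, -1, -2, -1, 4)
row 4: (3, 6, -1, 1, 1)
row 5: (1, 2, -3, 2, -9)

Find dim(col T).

Row reduce to echelon form.
R3 ← R3 + (1/3)·R1: [0, -2/3, -2, -5/3, 14/3]
R4 ← R4 + R1: [0, 7, -1, -1, 3]
R5 ← R5 + (1/3)·R1: [0, 7/3, -3, 4/3, -25/3]
R3 ← R3 − (2/3)·R2: [0, 0, 0, -1/3, 4/3]
R4 ← R4 + (7)·R2: [0, 0, -22, -15, 38]
R5 ← R5 + (7/3)·R2: [0, 0, -10, -10/3, 10/3]
Swap R3 ↔ R4
R5 ← R5 − (5/11)·R3: [0, 0, 0, 115/33, -460/33]
R5 ← R5 + (115/11)·R4: [0, 0, 0, 0, 0]
Echelon form has 4 nonzero rows, so rank(T) = 4.
The column space has dimension equal to the rank: 4.

4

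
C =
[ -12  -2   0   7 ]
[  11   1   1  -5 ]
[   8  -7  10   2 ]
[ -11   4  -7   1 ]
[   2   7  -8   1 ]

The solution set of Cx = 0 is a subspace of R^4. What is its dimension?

Row reduce to echelon form.
R2 ← R2 + (11/12)·R1: [0, -5/6, 1, 17/12]
R3 ← R3 + (2/3)·R1: [0, -25/3, 10, 20/3]
R4 ← R4 − (11/12)·R1: [0, 35/6, -7, -65/12]
R5 ← R5 + (1/6)·R1: [0, 20/3, -8, 13/6]
R3 ← R3 − (10)·R2: [0, 0, 0, -15/2]
R4 ← R4 + (7)·R2: [0, 0, 0, 9/2]
R5 ← R5 + (8)·R2: [0, 0, 0, 27/2]
R4 ← R4 + (3/5)·R3: [0, 0, 0, 0]
R5 ← R5 + (9/5)·R3: [0, 0, 0, 0]
3 nonzero rows, so rank(C) = 3.
C has 4 columns; by rank–nullity, nullity = 4 − 3 = 1.

1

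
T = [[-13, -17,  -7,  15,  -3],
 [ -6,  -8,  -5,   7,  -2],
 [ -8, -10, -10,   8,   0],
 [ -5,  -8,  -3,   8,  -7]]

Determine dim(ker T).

2

Row reduce to echelon form.
R2 ← R2 − (6/13)·R1: [0, -2/13, -23/13, 1/13, -8/13]
R3 ← R3 − (8/13)·R1: [0, 6/13, -74/13, -16/13, 24/13]
R4 ← R4 − (5/13)·R1: [0, -19/13, -4/13, 29/13, -76/13]
R3 ← R3 + (3)·R2: [0, 0, -11, -1, 0]
R4 ← R4 − (19/2)·R2: [0, 0, 33/2, 3/2, 0]
R4 ← R4 + (3/2)·R3: [0, 0, 0, 0, 0]
3 nonzero rows, so rank(T) = 3.
T has 5 columns; by rank–nullity, nullity = 5 − 3 = 2.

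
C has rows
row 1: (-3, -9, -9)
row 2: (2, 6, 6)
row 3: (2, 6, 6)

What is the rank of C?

Row reduce to echelon form.
R2 ← R2 + (2/3)·R1: [0, 0, 0]
R3 ← R3 + (2/3)·R1: [0, 0, 0]
Echelon form has 1 nonzero row, so rank(C) = 1.

1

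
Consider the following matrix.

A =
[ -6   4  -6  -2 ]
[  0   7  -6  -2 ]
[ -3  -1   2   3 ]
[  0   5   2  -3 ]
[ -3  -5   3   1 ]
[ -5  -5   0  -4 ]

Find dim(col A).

4

Row reduce to echelon form.
R3 ← R3 − (1/2)·R1: [0, -3, 5, 4]
R5 ← R5 − (1/2)·R1: [0, -7, 6, 2]
R6 ← R6 − (5/6)·R1: [0, -25/3, 5, -7/3]
R3 ← R3 + (3/7)·R2: [0, 0, 17/7, 22/7]
R4 ← R4 − (5/7)·R2: [0, 0, 44/7, -11/7]
R5 ← R5 + R2: [0, 0, 0, 0]
R6 ← R6 + (25/21)·R2: [0, 0, -15/7, -33/7]
R4 ← R4 − (44/17)·R3: [0, 0, 0, -165/17]
R6 ← R6 + (15/17)·R3: [0, 0, 0, -33/17]
R6 ← R6 − (1/5)·R4: [0, 0, 0, 0]
Echelon form has 4 nonzero rows, so rank(A) = 4.
The column space has dimension equal to the rank: 4.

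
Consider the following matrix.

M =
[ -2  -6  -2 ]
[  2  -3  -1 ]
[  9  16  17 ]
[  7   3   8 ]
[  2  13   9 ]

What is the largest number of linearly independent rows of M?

Row reduce to echelon form.
R2 ← R2 + R1: [0, -9, -3]
R3 ← R3 + (9/2)·R1: [0, -11, 8]
R4 ← R4 + (7/2)·R1: [0, -18, 1]
R5 ← R5 + R1: [0, 7, 7]
R3 ← R3 − (11/9)·R2: [0, 0, 35/3]
R4 ← R4 − (2)·R2: [0, 0, 7]
R5 ← R5 + (7/9)·R2: [0, 0, 14/3]
R4 ← R4 − (3/5)·R3: [0, 0, 0]
R5 ← R5 − (2/5)·R3: [0, 0, 0]
Echelon form has 3 nonzero rows, so rank(M) = 3.
The rank gives the maximum number of linearly independent rows: 3.

3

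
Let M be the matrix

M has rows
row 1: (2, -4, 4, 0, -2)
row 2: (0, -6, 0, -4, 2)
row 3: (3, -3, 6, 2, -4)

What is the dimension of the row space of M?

2

Row reduce to echelon form.
R3 ← R3 − (3/2)·R1: [0, 3, 0, 2, -1]
R3 ← R3 + (1/2)·R2: [0, 0, 0, 0, 0]
Echelon form has 2 nonzero rows, so rank(M) = 2.
The row space has dimension equal to the rank: 2.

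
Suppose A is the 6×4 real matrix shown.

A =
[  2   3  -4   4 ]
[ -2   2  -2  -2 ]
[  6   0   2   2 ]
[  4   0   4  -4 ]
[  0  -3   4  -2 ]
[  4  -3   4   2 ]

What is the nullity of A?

Row reduce to echelon form.
R2 ← R2 + R1: [0, 5, -6, 2]
R3 ← R3 − (3)·R1: [0, -9, 14, -10]
R4 ← R4 − (2)·R1: [0, -6, 12, -12]
R6 ← R6 − (2)·R1: [0, -9, 12, -6]
R3 ← R3 + (9/5)·R2: [0, 0, 16/5, -32/5]
R4 ← R4 + (6/5)·R2: [0, 0, 24/5, -48/5]
R5 ← R5 + (3/5)·R2: [0, 0, 2/5, -4/5]
R6 ← R6 + (9/5)·R2: [0, 0, 6/5, -12/5]
R4 ← R4 − (3/2)·R3: [0, 0, 0, 0]
R5 ← R5 − (1/8)·R3: [0, 0, 0, 0]
R6 ← R6 − (3/8)·R3: [0, 0, 0, 0]
3 nonzero rows, so rank(A) = 3.
A has 4 columns; by rank–nullity, nullity = 4 − 3 = 1.

1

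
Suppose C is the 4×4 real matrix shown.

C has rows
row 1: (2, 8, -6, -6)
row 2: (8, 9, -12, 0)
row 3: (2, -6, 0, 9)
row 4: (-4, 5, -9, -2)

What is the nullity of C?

0

Row reduce to echelon form.
R2 ← R2 − (4)·R1: [0, -23, 12, 24]
R3 ← R3 − R1: [0, -14, 6, 15]
R4 ← R4 + (2)·R1: [0, 21, -21, -14]
R3 ← R3 − (14/23)·R2: [0, 0, -30/23, 9/23]
R4 ← R4 + (21/23)·R2: [0, 0, -231/23, 182/23]
R4 ← R4 − (77/10)·R3: [0, 0, 0, 49/10]
4 nonzero rows, so rank(C) = 4.
C has 4 columns; by rank–nullity, nullity = 4 − 4 = 0.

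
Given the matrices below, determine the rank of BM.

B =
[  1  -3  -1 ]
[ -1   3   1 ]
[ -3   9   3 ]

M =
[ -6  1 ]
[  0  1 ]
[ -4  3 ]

1

First compute BM:
[[ -2,  -5],
 [  2,   5],
 [  6,  15]]
Now row reduce the product.
R2 ← R2 + R1: [0, 0]
R3 ← R3 + (3)·R1: [0, 0]
1 nonzero row, so rank(BM) = 1.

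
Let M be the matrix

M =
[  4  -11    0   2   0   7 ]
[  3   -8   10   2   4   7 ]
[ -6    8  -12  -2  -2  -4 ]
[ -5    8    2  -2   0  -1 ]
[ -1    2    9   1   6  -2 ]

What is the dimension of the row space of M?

Row reduce to echelon form.
R2 ← R2 − (3/4)·R1: [0, 1/4, 10, 1/2, 4, 7/4]
R3 ← R3 + (3/2)·R1: [0, -17/2, -12, 1, -2, 13/2]
R4 ← R4 + (5/4)·R1: [0, -23/4, 2, 1/2, 0, 31/4]
R5 ← R5 + (1/4)·R1: [0, -3/4, 9, 3/2, 6, -1/4]
R3 ← R3 + (34)·R2: [0, 0, 328, 18, 134, 66]
R4 ← R4 + (23)·R2: [0, 0, 232, 12, 92, 48]
R5 ← R5 + (3)·R2: [0, 0, 39, 3, 18, 5]
R4 ← R4 − (29/41)·R3: [0, 0, 0, -30/41, -114/41, 54/41]
R5 ← R5 − (39/328)·R3: [0, 0, 0, 141/164, 339/164, -467/164]
R5 ← R5 + (47/40)·R4: [0, 0, 0, 0, -6/5, -13/10]
Echelon form has 5 nonzero rows, so rank(M) = 5.
The row space has dimension equal to the rank: 5.

5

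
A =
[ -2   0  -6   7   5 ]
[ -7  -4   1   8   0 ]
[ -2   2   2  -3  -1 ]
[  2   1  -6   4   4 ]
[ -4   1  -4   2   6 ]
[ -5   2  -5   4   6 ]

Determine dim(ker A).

Row reduce to echelon form.
R2 ← R2 − (7/2)·R1: [0, -4, 22, -33/2, -35/2]
R3 ← R3 − R1: [0, 2, 8, -10, -6]
R4 ← R4 + R1: [0, 1, -12, 11, 9]
R5 ← R5 − (2)·R1: [0, 1, 8, -12, -4]
R6 ← R6 − (5/2)·R1: [0, 2, 10, -27/2, -13/2]
R3 ← R3 + (1/2)·R2: [0, 0, 19, -73/4, -59/4]
R4 ← R4 + (1/4)·R2: [0, 0, -13/2, 55/8, 37/8]
R5 ← R5 + (1/4)·R2: [0, 0, 27/2, -129/8, -67/8]
R6 ← R6 + (1/2)·R2: [0, 0, 21, -87/4, -61/4]
R4 ← R4 + (13/38)·R3: [0, 0, 0, 12/19, -8/19]
R5 ← R5 − (27/38)·R3: [0, 0, 0, -60/19, 40/19]
R6 ← R6 − (21/19)·R3: [0, 0, 0, -30/19, 20/19]
R5 ← R5 + (5)·R4: [0, 0, 0, 0, 0]
R6 ← R6 + (5/2)·R4: [0, 0, 0, 0, 0]
4 nonzero rows, so rank(A) = 4.
A has 5 columns; by rank–nullity, nullity = 5 − 4 = 1.

1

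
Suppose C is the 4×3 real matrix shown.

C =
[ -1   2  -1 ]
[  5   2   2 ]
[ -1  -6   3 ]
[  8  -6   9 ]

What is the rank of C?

3

Row reduce to echelon form.
R2 ← R2 + (5)·R1: [0, 12, -3]
R3 ← R3 − R1: [0, -8, 4]
R4 ← R4 + (8)·R1: [0, 10, 1]
R3 ← R3 + (2/3)·R2: [0, 0, 2]
R4 ← R4 − (5/6)·R2: [0, 0, 7/2]
R4 ← R4 − (7/4)·R3: [0, 0, 0]
Echelon form has 3 nonzero rows, so rank(C) = 3.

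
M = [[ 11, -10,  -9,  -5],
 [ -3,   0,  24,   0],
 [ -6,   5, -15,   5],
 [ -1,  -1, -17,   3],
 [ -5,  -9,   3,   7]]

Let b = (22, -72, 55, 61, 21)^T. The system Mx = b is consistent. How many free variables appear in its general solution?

Row reduce the augmented matrix [M | b].
R2 ← R2 + (3/11)·R1: [0, -30/11, 237/11, -15/11, -66]
R3 ← R3 + (6/11)·R1: [0, -5/11, -219/11, 25/11, 67]
R4 ← R4 + (1/11)·R1: [0, -21/11, -196/11, 28/11, 63]
R5 ← R5 + (5/11)·R1: [0, -149/11, -12/11, 52/11, 31]
R3 ← R3 − (1/6)·R2: [0, 0, -47/2, 5/2, 78]
R4 ← R4 − (7/10)·R2: [0, 0, -329/10, 7/2, 546/5]
R5 ← R5 − (149/30)·R2: [0, 0, -1081/10, 23/2, 1794/5]
R4 ← R4 − (7/5)·R3: [0, 0, 0, 0, 0]
R5 ← R5 − (23/5)·R3: [0, 0, 0, 0, 0]
The echelon form has 3 nonzero rows, and every pivot lies in the first 4 columns, so rank(M) = rank([M|b]) = 3.
The system is consistent.
Free variables = (unknowns) − (rank) = 4 − 3 = 1.

1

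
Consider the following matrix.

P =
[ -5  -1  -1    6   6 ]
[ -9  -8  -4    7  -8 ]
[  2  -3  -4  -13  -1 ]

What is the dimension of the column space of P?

Row reduce to echelon form.
R2 ← R2 − (9/5)·R1: [0, -31/5, -11/5, -19/5, -94/5]
R3 ← R3 + (2/5)·R1: [0, -17/5, -22/5, -53/5, 7/5]
R3 ← R3 − (17/31)·R2: [0, 0, -99/31, -264/31, 363/31]
Echelon form has 3 nonzero rows, so rank(P) = 3.
The column space has dimension equal to the rank: 3.

3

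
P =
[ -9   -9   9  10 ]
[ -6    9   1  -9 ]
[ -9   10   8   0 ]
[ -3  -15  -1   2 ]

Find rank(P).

4

Row reduce to echelon form.
R2 ← R2 − (2/3)·R1: [0, 15, -5, -47/3]
R3 ← R3 − R1: [0, 19, -1, -10]
R4 ← R4 − (1/3)·R1: [0, -12, -4, -4/3]
R3 ← R3 − (19/15)·R2: [0, 0, 16/3, 443/45]
R4 ← R4 + (4/5)·R2: [0, 0, -8, -208/15]
R4 ← R4 + (3/2)·R3: [0, 0, 0, 9/10]
Echelon form has 4 nonzero rows, so rank(P) = 4.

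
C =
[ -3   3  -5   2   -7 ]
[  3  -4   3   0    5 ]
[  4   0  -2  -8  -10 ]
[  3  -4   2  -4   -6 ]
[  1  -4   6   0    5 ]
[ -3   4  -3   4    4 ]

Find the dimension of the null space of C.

Row reduce to echelon form.
R2 ← R2 + R1: [0, -1, -2, 2, -2]
R3 ← R3 + (4/3)·R1: [0, 4, -26/3, -16/3, -58/3]
R4 ← R4 + R1: [0, -1, -3, -2, -13]
R5 ← R5 + (1/3)·R1: [0, -3, 13/3, 2/3, 8/3]
R6 ← R6 − R1: [0, 1, 2, 2, 11]
R3 ← R3 + (4)·R2: [0, 0, -50/3, 8/3, -82/3]
R4 ← R4 − R2: [0, 0, -1, -4, -11]
R5 ← R5 − (3)·R2: [0, 0, 31/3, -16/3, 26/3]
R6 ← R6 + R2: [0, 0, 0, 4, 9]
R4 ← R4 − (3/50)·R3: [0, 0, 0, -104/25, -234/25]
R5 ← R5 + (31/50)·R3: [0, 0, 0, -92/25, -207/25]
R5 ← R5 − (23/26)·R4: [0, 0, 0, 0, 0]
R6 ← R6 + (25/26)·R4: [0, 0, 0, 0, 0]
4 nonzero rows, so rank(C) = 4.
C has 5 columns; by rank–nullity, nullity = 5 − 4 = 1.

1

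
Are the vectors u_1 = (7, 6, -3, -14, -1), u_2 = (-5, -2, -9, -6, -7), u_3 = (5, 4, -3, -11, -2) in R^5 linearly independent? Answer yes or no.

Form the matrix with these vectors as rows and row reduce.
R2 ← R2 + (5/7)·R1: [0, 16/7, -78/7, -16, -54/7]
R3 ← R3 − (5/7)·R1: [0, -2/7, -6/7, -1, -9/7]
R3 ← R3 + (1/8)·R2: [0, 0, -9/4, -3, -9/4]
3 nonzero rows, so the 3 vectors span a space of dimension 3.
Since 3 = 3, the vectors are linearly independent.

yes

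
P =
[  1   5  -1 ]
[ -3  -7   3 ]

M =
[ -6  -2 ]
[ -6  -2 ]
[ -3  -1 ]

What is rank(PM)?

First compute PM:
[[-33, -11],
 [ 51,  17]]
Now row reduce the product.
R2 ← R2 + (17/11)·R1: [0, 0]
1 nonzero row, so rank(PM) = 1.

1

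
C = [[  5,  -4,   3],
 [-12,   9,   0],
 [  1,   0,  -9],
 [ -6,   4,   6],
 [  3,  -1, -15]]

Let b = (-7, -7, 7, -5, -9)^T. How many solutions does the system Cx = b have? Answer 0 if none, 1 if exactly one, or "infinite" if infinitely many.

Row reduce the augmented matrix [C | b].
R2 ← R2 + (12/5)·R1: [0, -3/5, 36/5, -119/5]
R3 ← R3 − (1/5)·R1: [0, 4/5, -48/5, 42/5]
R4 ← R4 + (6/5)·R1: [0, -4/5, 48/5, -67/5]
R5 ← R5 − (3/5)·R1: [0, 7/5, -84/5, -24/5]
R3 ← R3 + (4/3)·R2: [0, 0, 0, -70/3]
R4 ← R4 − (4/3)·R2: [0, 0, 0, 55/3]
R5 ← R5 + (7/3)·R2: [0, 0, 0, -181/3]
R4 ← R4 + (11/14)·R3: [0, 0, 0, 0]
R5 ← R5 − (181/70)·R3: [0, 0, 0, 0]
The echelon form has 3 nonzero rows; the last pivot sits in the augmented column, so rank(C) = 2 but rank([C|b]) = 3.
Since the ranks differ, the system is inconsistent.
It has no solutions.

0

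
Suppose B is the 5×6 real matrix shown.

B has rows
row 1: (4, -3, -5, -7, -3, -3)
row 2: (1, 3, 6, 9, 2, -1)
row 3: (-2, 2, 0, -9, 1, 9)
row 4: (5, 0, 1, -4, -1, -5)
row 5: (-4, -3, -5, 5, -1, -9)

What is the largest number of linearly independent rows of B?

5

Row reduce to echelon form.
R2 ← R2 − (1/4)·R1: [0, 15/4, 29/4, 43/4, 11/4, -1/4]
R3 ← R3 + (1/2)·R1: [0, 1/2, -5/2, -25/2, -1/2, 15/2]
R4 ← R4 − (5/4)·R1: [0, 15/4, 29/4, 19/4, 11/4, -5/4]
R5 ← R5 + R1: [0, -6, -10, -2, -4, -12]
R3 ← R3 − (2/15)·R2: [0, 0, -52/15, -209/15, -13/15, 113/15]
R4 ← R4 − R2: [0, 0, 0, -6, 0, -1]
R5 ← R5 + (8/5)·R2: [0, 0, 8/5, 76/5, 2/5, -62/5]
R5 ← R5 + (6/13)·R3: [0, 0, 0, 114/13, 0, -116/13]
R5 ← R5 + (19/13)·R4: [0, 0, 0, 0, 0, -135/13]
Echelon form has 5 nonzero rows, so rank(B) = 5.
The rank gives the maximum number of linearly independent rows: 5.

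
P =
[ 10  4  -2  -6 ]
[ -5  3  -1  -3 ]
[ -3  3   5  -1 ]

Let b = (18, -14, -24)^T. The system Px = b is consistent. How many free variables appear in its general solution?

1

Row reduce the augmented matrix [P | b].
R2 ← R2 + (1/2)·R1: [0, 5, -2, -6, -5]
R3 ← R3 + (3/10)·R1: [0, 21/5, 22/5, -14/5, -93/5]
R3 ← R3 − (21/25)·R2: [0, 0, 152/25, 56/25, -72/5]
The echelon form has 3 nonzero rows, and every pivot lies in the first 4 columns, so rank(P) = rank([P|b]) = 3.
The system is consistent.
Free variables = (unknowns) − (rank) = 4 − 3 = 1.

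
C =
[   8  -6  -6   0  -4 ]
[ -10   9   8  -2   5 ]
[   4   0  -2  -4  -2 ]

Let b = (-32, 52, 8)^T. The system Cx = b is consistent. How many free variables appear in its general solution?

Row reduce the augmented matrix [C | b].
R2 ← R2 + (5/4)·R1: [0, 3/2, 1/2, -2, 0, 12]
R3 ← R3 − (1/2)·R1: [0, 3, 1, -4, 0, 24]
R3 ← R3 − (2)·R2: [0, 0, 0, 0, 0, 0]
The echelon form has 2 nonzero rows, and every pivot lies in the first 5 columns, so rank(C) = rank([C|b]) = 2.
The system is consistent.
Free variables = (unknowns) − (rank) = 5 − 2 = 3.

3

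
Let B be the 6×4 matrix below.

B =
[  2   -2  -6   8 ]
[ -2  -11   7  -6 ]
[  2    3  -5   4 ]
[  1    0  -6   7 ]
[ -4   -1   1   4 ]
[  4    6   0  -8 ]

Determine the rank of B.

Row reduce to echelon form.
R2 ← R2 + R1: [0, -13, 1, 2]
R3 ← R3 − R1: [0, 5, 1, -4]
R4 ← R4 − (1/2)·R1: [0, 1, -3, 3]
R5 ← R5 + (2)·R1: [0, -5, -11, 20]
R6 ← R6 − (2)·R1: [0, 10, 12, -24]
R3 ← R3 + (5/13)·R2: [0, 0, 18/13, -42/13]
R4 ← R4 + (1/13)·R2: [0, 0, -38/13, 41/13]
R5 ← R5 − (5/13)·R2: [0, 0, -148/13, 250/13]
R6 ← R6 + (10/13)·R2: [0, 0, 166/13, -292/13]
R4 ← R4 + (19/9)·R3: [0, 0, 0, -11/3]
R5 ← R5 + (74/9)·R3: [0, 0, 0, -22/3]
R6 ← R6 − (83/9)·R3: [0, 0, 0, 22/3]
R5 ← R5 − (2)·R4: [0, 0, 0, 0]
R6 ← R6 + (2)·R4: [0, 0, 0, 0]
Echelon form has 4 nonzero rows, so rank(B) = 4.

4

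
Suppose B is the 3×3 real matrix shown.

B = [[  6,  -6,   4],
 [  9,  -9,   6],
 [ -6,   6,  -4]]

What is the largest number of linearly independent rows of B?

Row reduce to echelon form.
R2 ← R2 − (3/2)·R1: [0, 0, 0]
R3 ← R3 + R1: [0, 0, 0]
Echelon form has 1 nonzero row, so rank(B) = 1.
The rank gives the maximum number of linearly independent rows: 1.

1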